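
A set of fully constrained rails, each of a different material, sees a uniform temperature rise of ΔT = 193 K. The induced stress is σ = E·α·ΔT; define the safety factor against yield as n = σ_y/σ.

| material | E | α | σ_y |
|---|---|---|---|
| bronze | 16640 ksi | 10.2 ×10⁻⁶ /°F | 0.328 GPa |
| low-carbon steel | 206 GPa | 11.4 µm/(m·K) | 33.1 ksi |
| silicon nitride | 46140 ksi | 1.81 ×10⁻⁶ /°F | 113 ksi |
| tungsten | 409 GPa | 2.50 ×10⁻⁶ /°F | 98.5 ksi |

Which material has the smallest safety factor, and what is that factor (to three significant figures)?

With everything in SI (GPa, ×10⁻⁶/K, MPa):
  bronze: E = 114.7, α = 18.4, σ_y = 328.0 → σ = 407 MPa, n = 0.807
  low-carbon steel: E = 206.0, α = 11.4, σ_y = 228.2 → σ = 453 MPa, n = 0.504
  silicon nitride: E = 318.1, α = 3.26, σ_y = 779.1 → σ = 200 MPa, n = 3.89
  tungsten: E = 409.0, α = 4.50, σ_y = 679.1 → σ = 355 MPa, n = 1.91
Smallest n: low-carbon steel with n = 0.504.

low-carbon steel, n = 0.504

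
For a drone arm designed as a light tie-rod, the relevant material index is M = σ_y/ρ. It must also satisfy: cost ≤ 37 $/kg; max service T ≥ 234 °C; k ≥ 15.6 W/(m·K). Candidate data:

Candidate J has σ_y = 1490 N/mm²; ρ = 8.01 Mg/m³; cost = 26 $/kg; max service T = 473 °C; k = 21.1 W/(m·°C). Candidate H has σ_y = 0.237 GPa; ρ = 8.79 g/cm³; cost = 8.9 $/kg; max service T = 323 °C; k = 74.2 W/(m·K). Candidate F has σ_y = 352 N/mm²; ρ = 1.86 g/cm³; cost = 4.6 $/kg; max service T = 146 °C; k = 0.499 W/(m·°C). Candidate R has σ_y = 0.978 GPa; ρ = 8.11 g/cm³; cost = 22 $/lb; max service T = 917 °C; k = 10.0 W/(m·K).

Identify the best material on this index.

Screen on constraints: cost ≤ 37 $/kg; max service T ≥ 234 °C; k ≥ 15.6 W/(m·K). Survivors: candidate J, candidate H.
Normalizing units and computing the index:
  candidate J: σ_y = 1490 MPa, ρ = 8010 kg/m³
  candidate H: σ_y = 237.0 MPa, ρ = 8790 kg/m³
  candidate J: M = 186 kN·m/kg
  candidate H: M = 27.0 kN·m/kg
The maximum is for candidate J.

candidate J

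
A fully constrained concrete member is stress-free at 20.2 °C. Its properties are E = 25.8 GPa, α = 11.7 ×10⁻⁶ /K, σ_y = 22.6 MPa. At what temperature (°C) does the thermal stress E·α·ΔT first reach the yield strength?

95.1 °C

E·α·ΔT = 22.60 MPa ⇒ ΔT = 22.60 / (25.80×10³ × 11.7×10⁻⁶) = 74.87 K.
T = 20.2 + 74.87 = 95.07 °C.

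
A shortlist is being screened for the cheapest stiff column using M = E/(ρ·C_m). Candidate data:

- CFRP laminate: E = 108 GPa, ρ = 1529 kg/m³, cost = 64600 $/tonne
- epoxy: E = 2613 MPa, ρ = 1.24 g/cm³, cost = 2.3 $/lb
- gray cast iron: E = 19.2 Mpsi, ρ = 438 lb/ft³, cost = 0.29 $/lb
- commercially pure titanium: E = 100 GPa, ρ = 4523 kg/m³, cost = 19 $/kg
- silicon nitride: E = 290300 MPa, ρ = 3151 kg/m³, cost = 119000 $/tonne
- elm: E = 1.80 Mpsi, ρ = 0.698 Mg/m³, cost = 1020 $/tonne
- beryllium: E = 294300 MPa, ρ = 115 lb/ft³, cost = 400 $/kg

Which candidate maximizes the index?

gray cast iron

After converting to SI:
  CFRP laminate: E = 108.0 GPa, ρ = 1529 kg/m³, cost = 64.60 $/kg
  epoxy: E = 2.613 GPa, ρ = 1240 kg/m³, cost = 5.071 $/kg
  gray cast iron: E = 132.4 GPa, ρ = 7016 kg/m³, cost = 0.6393 $/kg
  commercially pure titanium: E = 100.0 GPa, ρ = 4523 kg/m³, cost = 19.00 $/kg
  silicon nitride: E = 290.3 GPa, ρ = 3151 kg/m³, cost = 119.0 $/kg
  elm: E = 12.41 GPa, ρ = 698.0 kg/m³, cost = 1.020 $/kg
  beryllium: E = 294.3 GPa, ρ = 1842 kg/m³, cost = 400.0 $/kg
  gray cast iron: M = 29.5 MN·m per $
  elm: M = 17.4 MN·m per $
  commercially pure titanium: M = 1.16 MN·m per $
  CFRP laminate: M = 1.09 MN·m per $
  silicon nitride: M = 0.774 MN·m per $
  epoxy: M = 0.416 MN·m per $
  beryllium: M = 0.399 MN·m per $
Gray cast iron ranks first.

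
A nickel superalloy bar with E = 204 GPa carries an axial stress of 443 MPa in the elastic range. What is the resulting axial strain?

ε = σ/E = 443 / 204000 = 2.17×10⁻³.

2.17×10⁻³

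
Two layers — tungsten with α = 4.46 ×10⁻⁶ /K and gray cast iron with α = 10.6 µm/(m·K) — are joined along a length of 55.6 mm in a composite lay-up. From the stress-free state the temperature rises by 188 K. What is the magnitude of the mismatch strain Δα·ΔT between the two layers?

Δα = |4.46 − 10.6|×10⁻⁶/K = 6.14×10⁻⁶/K.
Mismatch strain = Δα·ΔT = 6.14×10⁻⁶ × 188.0 = 1.15×10⁻³.

1.15×10⁻³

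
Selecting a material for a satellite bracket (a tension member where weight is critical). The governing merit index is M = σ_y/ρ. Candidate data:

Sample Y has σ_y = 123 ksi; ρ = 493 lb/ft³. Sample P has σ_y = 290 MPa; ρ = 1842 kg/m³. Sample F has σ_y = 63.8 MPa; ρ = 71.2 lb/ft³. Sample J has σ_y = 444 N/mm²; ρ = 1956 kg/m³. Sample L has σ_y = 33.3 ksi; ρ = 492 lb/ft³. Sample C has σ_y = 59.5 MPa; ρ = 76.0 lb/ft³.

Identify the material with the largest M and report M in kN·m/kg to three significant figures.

In SI units:
  sample Y: σ_y = 848.1 MPa, ρ = 7897 kg/m³
  sample P: σ_y = 290.0 MPa, ρ = 1842 kg/m³
  sample F: σ_y = 63.80 MPa, ρ = 1141 kg/m³
  sample J: σ_y = 444.0 MPa, ρ = 1956 kg/m³
  sample L: σ_y = 229.6 MPa, ρ = 7881 kg/m³
  sample C: σ_y = 59.50 MPa, ρ = 1217 kg/m³
  sample J: M = 227 kN·m/kg
  sample P: M = 157 kN·m/kg
  sample Y: M = 107 kN·m/kg
  sample F: M = 55.9 kN·m/kg
  sample C: M = 48.9 kN·m/kg
  sample L: M = 29.1 kN·m/kg
The maximum is for sample J.

sample J, M = 227 kN·m/kg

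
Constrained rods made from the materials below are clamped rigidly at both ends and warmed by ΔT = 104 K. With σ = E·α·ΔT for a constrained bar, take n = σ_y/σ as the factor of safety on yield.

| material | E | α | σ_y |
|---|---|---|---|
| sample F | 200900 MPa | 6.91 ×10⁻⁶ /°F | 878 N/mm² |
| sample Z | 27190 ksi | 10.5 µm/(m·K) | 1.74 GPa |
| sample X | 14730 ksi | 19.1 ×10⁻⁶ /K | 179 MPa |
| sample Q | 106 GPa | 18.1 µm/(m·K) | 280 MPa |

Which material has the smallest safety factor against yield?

sample X

In consistent units (E in GPa, α in ×10⁻⁶/K, σ_y in MPa):
  sample F: E = 200.9, α = 12.4, σ_y = 878.0 → σ = 260 MPa, n = 3.38
  sample Z: E = 187.5, α = 10.5, σ_y = 1740 → σ = 205 MPa, n = 8.50
  sample X: E = 101.6, α = 19.1, σ_y = 179.0 → σ = 202 MPa, n = 0.887
  sample Q: E = 106.0, α = 18.1, σ_y = 280.0 → σ = 200 MPa, n = 1.40
Sample X has the lowest safety factor, n = 0.887.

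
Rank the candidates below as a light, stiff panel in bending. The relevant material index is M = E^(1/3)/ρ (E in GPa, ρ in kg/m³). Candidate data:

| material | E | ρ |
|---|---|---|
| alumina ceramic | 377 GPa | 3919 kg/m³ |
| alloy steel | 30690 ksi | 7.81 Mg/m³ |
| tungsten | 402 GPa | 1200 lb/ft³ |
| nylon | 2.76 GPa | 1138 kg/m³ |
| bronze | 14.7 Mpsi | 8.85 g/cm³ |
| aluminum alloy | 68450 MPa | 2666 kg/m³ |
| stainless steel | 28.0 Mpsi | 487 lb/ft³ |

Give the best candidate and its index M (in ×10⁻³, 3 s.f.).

alumina ceramic, M = 1.84×10⁻³

After converting to SI:
  alumina ceramic: E = 377.0 GPa, ρ = 3919 kg/m³
  alloy steel: E = 211.6 GPa, ρ = 7810 kg/m³
  tungsten: E = 402.0 GPa, ρ = 19220 kg/m³
  nylon: E = 2.760 GPa, ρ = 1138 kg/m³
  bronze: E = 101.4 GPa, ρ = 8850 kg/m³
  aluminum alloy: E = 68.45 GPa, ρ = 2666 kg/m³
  stainless steel: E = 193.1 GPa, ρ = 7801 kg/m³
  alumina ceramic: M = 1.84×10⁻³
  aluminum alloy: M = 1.53×10⁻³
  nylon: M = 1.23×10⁻³
  alloy steel: M = 0.763×10⁻³
  stainless steel: M = 0.741×10⁻³
  bronze: M = 0.527×10⁻³
  tungsten: M = 0.384×10⁻³
Highest index: alumina ceramic.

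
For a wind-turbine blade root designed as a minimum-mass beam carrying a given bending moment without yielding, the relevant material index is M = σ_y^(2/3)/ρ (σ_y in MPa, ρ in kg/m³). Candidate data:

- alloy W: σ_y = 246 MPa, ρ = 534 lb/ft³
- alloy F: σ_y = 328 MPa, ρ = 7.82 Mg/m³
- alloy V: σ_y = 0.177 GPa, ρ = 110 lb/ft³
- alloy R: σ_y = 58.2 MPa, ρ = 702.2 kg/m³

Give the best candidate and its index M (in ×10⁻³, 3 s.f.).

alloy R, M = 21.4×10⁻³

After converting to SI:
  alloy W: σ_y = 246.0 MPa, ρ = 8554 kg/m³
  alloy F: σ_y = 328.0 MPa, ρ = 7820 kg/m³
  alloy V: σ_y = 177.0 MPa, ρ = 1762 kg/m³
  alloy R: σ_y = 58.20 MPa, ρ = 702.2 kg/m³
  alloy R: M = 21.4×10⁻³
  alloy V: M = 17.9×10⁻³
  alloy F: M = 6.08×10⁻³
  alloy W: M = 4.59×10⁻³
Alloy R ranks first.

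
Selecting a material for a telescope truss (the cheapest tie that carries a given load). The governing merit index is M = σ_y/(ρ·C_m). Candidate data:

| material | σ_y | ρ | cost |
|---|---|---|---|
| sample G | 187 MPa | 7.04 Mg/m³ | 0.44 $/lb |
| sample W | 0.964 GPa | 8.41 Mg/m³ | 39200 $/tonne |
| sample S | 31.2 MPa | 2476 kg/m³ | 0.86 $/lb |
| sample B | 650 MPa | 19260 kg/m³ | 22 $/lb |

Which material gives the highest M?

sample G

Putting every candidate on a common basis:
  sample G: σ_y = 187.0 MPa, ρ = 7040 kg/m³, cost = 0.9700 $/kg
  sample W: σ_y = 964.0 MPa, ρ = 8410 kg/m³, cost = 39.20 $/kg
  sample S: σ_y = 31.20 MPa, ρ = 2476 kg/m³, cost = 1.896 $/kg
  sample B: σ_y = 650.0 MPa, ρ = 19260 kg/m³, cost = 48.50 $/kg
  sample G: M = 27.4 kN·m per $
  sample S: M = 6.65 kN·m per $
  sample W: M = 2.92 kN·m per $
  sample B: M = 0.696 kN·m per $
Sample G has the largest M.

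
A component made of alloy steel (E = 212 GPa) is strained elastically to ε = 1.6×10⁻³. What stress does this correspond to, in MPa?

339 MPa

σ = E·ε = 212000 MPa × 1.6×10⁻³ = 339 MPa.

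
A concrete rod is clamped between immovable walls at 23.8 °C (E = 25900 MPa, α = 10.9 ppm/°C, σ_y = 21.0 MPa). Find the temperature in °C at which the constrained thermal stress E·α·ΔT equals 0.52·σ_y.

62.5 °C

E = 25900 MPa = 25.90 GPa.
E·α·ΔT = 10.92 MPa ⇒ ΔT = 10.92 / (25.90×10³ × 10.9×10⁻⁶) = 38.68 K.
T = 23.8 + 38.68 = 62.48 °C.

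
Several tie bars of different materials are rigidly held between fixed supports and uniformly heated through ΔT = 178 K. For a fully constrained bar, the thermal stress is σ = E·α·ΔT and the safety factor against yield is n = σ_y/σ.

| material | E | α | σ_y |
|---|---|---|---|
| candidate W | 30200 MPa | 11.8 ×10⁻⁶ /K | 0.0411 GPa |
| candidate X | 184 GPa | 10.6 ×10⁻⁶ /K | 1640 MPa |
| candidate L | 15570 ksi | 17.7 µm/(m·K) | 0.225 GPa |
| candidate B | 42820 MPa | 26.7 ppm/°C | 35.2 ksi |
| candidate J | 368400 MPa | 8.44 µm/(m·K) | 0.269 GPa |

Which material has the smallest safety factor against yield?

Converting E to GPa, α to ×10⁻⁶/K, σ_y to MPa, then σ and n for each:
  candidate W: E = 30.20, α = 11.8, σ_y = 41.10 → σ = 63.4 MPa, n = 0.648
  candidate X: E = 184.0, α = 10.6, σ_y = 1640 → σ = 347 MPa, n = 4.72
  candidate L: E = 107.4, α = 17.7, σ_y = 225.0 → σ = 338 MPa, n = 0.665
  candidate B: E = 42.82, α = 26.7, σ_y = 242.7 → σ = 204 MPa, n = 1.19
  candidate J: E = 368.4, α = 8.44, σ_y = 269.0 → σ = 553 MPa, n = 0.486
Candidate J has the lowest safety factor, n = 0.486.

candidate J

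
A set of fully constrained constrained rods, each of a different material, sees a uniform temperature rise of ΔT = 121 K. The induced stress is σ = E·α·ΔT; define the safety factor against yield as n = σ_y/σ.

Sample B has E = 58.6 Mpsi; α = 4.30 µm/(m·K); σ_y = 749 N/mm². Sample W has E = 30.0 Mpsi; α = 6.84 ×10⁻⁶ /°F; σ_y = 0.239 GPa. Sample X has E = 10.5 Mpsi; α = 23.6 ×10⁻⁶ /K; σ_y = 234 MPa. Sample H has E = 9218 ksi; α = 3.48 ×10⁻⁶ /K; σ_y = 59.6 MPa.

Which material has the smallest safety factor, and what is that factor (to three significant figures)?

Per material, after unit conversion:
  sample B: E = 404.0, α = 4.30, σ_y = 749.0 → σ = 210 MPa, n = 3.56
  sample W: E = 206.8, α = 12.3, σ_y = 239.0 → σ = 308 MPa, n = 0.776
  sample X: E = 72.39, α = 23.6, σ_y = 234.0 → σ = 207 MPa, n = 1.13
  sample H: E = 63.56, α = 3.48, σ_y = 59.60 → σ = 26.8 MPa, n = 2.23
Sample W has the lowest safety factor, n = 0.776.

sample W, n = 0.776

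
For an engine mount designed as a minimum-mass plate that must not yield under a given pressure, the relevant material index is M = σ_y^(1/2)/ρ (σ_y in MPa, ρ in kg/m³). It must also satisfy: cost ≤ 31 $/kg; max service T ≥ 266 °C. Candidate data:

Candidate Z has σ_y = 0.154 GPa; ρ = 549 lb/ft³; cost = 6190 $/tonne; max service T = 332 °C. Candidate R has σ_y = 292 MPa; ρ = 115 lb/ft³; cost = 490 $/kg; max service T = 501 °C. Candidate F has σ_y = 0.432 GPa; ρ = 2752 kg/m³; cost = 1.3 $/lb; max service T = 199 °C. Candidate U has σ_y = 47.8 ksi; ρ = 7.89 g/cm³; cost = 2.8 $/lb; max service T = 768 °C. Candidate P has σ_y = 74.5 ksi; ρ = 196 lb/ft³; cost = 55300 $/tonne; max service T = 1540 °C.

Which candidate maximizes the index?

Screen on constraints: cost ≤ 31 $/kg; max service T ≥ 266 °C. Survivors: candidate Z, candidate U.
After converting to SI:
  candidate Z: σ_y = 154.0 MPa, ρ = 8794 kg/m³
  candidate U: σ_y = 329.6 MPa, ρ = 7890 kg/m³
  candidate U: M = 2.30×10⁻³
  candidate Z: M = 1.41×10⁻³
Candidate U ranks first.

candidate U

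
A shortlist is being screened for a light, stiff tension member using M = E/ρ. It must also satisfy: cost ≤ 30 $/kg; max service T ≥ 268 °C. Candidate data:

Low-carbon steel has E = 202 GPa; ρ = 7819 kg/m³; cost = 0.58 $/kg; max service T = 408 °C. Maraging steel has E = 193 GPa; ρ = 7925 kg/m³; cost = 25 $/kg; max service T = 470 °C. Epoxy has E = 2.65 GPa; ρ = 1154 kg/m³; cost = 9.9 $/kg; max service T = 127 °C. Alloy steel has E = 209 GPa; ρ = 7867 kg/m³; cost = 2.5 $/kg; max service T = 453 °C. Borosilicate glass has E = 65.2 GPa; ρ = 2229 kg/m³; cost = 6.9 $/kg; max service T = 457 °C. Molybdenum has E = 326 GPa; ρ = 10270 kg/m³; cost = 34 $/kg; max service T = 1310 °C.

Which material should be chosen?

borosilicate glass

Screen on constraints: cost ≤ 30 $/kg; max service T ≥ 268 °C. Survivors: low-carbon steel, maraging steel, alloy steel, borosilicate glass.
Per-candidate index values:
  borosilicate glass: M = 29.3 MN·m/kg
  alloy steel: M = 26.6 MN·m/kg
  low-carbon steel: M = 25.8 MN·m/kg
  maraging steel: M = 24.4 MN·m/kg
Borosilicate glass has the largest M.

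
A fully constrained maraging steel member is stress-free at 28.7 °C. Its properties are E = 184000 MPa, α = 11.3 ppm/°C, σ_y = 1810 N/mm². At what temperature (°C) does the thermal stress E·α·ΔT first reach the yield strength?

E = 184000 MPa = 184.0 GPa.
σ_y = 1810 N/mm² = 1810 MPa.
E·α·ΔT = 1810 MPa ⇒ ΔT = 1810 / (184.0×10³ × 11.3×10⁻⁶) = 870.5 K.
T = 28.7 + 870.5 = 899.2 °C.

899 °C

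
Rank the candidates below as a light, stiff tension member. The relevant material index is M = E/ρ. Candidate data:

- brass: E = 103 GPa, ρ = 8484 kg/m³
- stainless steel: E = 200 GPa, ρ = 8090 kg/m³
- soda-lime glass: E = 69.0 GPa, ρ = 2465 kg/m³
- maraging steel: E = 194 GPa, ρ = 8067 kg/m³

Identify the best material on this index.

soda-lime glass

Per-candidate index values:
  soda-lime glass: M = 28.0 MN·m/kg
  stainless steel: M = 24.7 MN·m/kg
  maraging steel: M = 24.0 MN·m/kg
  brass: M = 12.1 MN·m/kg
Highest index: soda-lime glass.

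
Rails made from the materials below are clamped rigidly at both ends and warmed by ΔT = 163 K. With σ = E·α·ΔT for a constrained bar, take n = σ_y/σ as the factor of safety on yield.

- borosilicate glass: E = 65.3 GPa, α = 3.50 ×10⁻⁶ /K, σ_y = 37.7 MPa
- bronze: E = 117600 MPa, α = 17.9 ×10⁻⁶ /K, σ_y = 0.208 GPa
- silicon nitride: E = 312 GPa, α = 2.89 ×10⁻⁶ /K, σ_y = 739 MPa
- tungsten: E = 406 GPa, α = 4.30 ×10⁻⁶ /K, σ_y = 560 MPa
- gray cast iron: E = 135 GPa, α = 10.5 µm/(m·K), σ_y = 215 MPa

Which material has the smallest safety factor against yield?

Per material, after unit conversion:
  borosilicate glass: E = 65.30, α = 3.50, σ_y = 37.70 → σ = 37.3 MPa, n = 1.01
  bronze: E = 117.6, α = 17.9, σ_y = 208.0 → σ = 343 MPa, n = 0.606
  silicon nitride: E = 312.0, α = 2.89, σ_y = 739.0 → σ = 147 MPa, n = 5.03
  tungsten: E = 406.0, α = 4.30, σ_y = 560.0 → σ = 285 MPa, n = 1.97
  gray cast iron: E = 135.0, α = 10.5, σ_y = 215.0 → σ = 231 MPa, n = 0.931
Bronze has the lowest safety factor, n = 0.606.

bronze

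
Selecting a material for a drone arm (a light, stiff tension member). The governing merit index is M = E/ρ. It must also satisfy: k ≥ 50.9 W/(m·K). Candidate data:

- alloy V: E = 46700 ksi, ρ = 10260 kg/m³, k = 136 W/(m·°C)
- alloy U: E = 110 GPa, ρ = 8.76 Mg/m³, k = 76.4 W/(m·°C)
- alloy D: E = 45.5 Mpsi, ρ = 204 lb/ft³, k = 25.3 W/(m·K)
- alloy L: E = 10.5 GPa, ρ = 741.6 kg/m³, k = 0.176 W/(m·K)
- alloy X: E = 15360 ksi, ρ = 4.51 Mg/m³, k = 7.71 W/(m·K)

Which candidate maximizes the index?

alloy V

Screen on constraints: k ≥ 50.9 W/(m·K). Survivors: alloy V, alloy U.
Putting every candidate on a common basis:
  alloy V: E = 322.0 GPa, ρ = 10260 kg/m³
  alloy U: E = 110.0 GPa, ρ = 8760 kg/m³
  alloy V: M = 31.4 MN·m/kg
  alloy U: M = 12.6 MN·m/kg
Highest index: alloy V.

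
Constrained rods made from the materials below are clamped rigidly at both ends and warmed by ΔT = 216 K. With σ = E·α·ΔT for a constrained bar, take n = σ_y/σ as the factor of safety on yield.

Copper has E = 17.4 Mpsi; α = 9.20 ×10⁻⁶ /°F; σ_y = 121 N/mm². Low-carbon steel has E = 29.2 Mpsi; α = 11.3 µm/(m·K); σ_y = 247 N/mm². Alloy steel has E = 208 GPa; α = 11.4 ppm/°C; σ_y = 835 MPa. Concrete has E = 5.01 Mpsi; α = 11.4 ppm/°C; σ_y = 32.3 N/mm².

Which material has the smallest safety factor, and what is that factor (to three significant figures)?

copper, n = 0.282

In consistent units (E in GPa, α in ×10⁻⁶/K, σ_y in MPa):
  copper: E = 120.0, α = 16.6, σ_y = 121.0 → σ = 429 MPa, n = 0.282
  low-carbon steel: E = 201.3, α = 11.3, σ_y = 247.0 → σ = 491 MPa, n = 0.503
  alloy steel: E = 208.0, α = 11.4, σ_y = 835.0 → σ = 512 MPa, n = 1.63
  concrete: E = 34.54, α = 11.4, σ_y = 32.30 → σ = 85.1 MPa, n = 0.380
Smallest n: copper with n = 0.282.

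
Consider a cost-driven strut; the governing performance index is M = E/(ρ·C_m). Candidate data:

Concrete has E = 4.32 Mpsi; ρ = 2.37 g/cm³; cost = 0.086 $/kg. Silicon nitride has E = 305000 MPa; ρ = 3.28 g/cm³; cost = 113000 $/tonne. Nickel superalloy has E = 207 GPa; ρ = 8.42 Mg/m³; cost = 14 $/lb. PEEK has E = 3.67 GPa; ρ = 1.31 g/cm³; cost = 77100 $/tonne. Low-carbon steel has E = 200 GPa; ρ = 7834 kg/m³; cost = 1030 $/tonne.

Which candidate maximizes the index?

concrete

Convert each candidate to consistent units, then evaluate M:
  concrete: E = 29.79 GPa, ρ = 2370 kg/m³, cost = 0.08600 $/kg
  silicon nitride: E = 305.0 GPa, ρ = 3280 kg/m³, cost = 113.0 $/kg
  nickel superalloy: E = 207.0 GPa, ρ = 8420 kg/m³, cost = 30.86 $/kg
  PEEK: E = 3.670 GPa, ρ = 1310 kg/m³, cost = 77.10 $/kg
  low-carbon steel: E = 200.0 GPa, ρ = 7834 kg/m³, cost = 1.030 $/kg
  concrete: M = 146 MN·m per $
  low-carbon steel: M = 24.8 MN·m per $
  silicon nitride: M = 0.823 MN·m per $
  nickel superalloy: M = 0.797 MN·m per $
  PEEK: M = 0.0363 MN·m per $
Concrete has the largest M.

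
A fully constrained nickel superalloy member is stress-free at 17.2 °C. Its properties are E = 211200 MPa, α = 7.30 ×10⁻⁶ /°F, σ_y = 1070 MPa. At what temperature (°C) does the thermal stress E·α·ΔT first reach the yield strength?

403 °C

E = 211200 MPa = 211.2 GPa.
α = 7.30×10⁻⁶/°F × 9/5 = 13.1×10⁻⁶/K.
E·α·ΔT = 1070 MPa ⇒ ΔT = 1070 / (211.2×10³ × 13.1×10⁻⁶) = 385.6 K.
T = 17.2 + 385.6 = 402.8 °C.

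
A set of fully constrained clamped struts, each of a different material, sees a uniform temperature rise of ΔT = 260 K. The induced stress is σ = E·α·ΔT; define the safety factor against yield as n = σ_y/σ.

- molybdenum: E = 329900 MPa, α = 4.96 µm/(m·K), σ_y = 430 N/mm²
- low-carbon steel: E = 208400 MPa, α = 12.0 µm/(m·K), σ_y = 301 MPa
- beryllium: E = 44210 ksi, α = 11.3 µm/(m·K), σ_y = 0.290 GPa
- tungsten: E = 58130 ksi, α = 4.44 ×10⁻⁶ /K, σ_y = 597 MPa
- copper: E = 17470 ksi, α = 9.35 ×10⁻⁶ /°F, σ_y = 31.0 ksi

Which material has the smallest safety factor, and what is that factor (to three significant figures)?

Per material, after unit conversion:
  molybdenum: E = 329.9, α = 4.96, σ_y = 430.0 → σ = 425 MPa, n = 1.01
  low-carbon steel: E = 208.4, α = 12.0, σ_y = 301.0 → σ = 650 MPa, n = 0.463
  beryllium: E = 304.8, α = 11.3, σ_y = 290.0 → σ = 896 MPa, n = 0.324
  tungsten: E = 400.8, α = 4.44, σ_y = 597.0 → σ = 463 MPa, n = 1.29
  copper: E = 120.5, α = 16.8, σ_y = 213.7 → σ = 527 MPa, n = 0.406
The minimum is beryllium at n = 0.324.

beryllium, n = 0.324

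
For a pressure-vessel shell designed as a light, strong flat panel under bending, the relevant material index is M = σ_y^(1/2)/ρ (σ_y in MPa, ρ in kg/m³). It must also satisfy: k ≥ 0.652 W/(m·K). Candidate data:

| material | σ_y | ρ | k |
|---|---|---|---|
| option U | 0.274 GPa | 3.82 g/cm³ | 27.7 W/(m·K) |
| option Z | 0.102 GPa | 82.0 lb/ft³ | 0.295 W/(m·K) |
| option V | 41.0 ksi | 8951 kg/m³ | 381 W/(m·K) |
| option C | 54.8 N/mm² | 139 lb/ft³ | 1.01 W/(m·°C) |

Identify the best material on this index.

option U

Screen on constraints: k ≥ 0.652 W/(m·K). Survivors: option U, option V, option C.
Convert each candidate to consistent units, then evaluate M:
  option U: σ_y = 274.0 MPa, ρ = 3820 kg/m³
  option V: σ_y = 282.7 MPa, ρ = 8951 kg/m³
  option C: σ_y = 54.80 MPa, ρ = 2227 kg/m³
  option U: M = 4.33×10⁻³
  option C: M = 3.32×10⁻³
  option V: M = 1.88×10⁻³
The maximum is for option U.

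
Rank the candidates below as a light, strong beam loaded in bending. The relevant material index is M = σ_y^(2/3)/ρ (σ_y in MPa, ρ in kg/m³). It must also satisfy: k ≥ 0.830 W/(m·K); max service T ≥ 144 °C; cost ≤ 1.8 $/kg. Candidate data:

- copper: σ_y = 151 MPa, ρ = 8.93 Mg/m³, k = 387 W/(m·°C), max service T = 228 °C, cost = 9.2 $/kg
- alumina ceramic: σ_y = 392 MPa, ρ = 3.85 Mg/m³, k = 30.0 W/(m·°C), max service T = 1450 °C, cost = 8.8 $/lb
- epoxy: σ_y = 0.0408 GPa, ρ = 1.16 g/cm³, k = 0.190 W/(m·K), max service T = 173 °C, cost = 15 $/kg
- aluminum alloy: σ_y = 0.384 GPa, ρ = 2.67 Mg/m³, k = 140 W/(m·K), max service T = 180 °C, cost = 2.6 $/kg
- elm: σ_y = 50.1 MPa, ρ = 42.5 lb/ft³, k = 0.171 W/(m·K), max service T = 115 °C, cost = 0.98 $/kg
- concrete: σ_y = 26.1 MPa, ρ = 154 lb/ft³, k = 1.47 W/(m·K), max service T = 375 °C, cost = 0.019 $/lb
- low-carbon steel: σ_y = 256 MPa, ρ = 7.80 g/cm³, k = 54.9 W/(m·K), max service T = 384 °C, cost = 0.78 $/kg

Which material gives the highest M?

low-carbon steel

Screen on constraints: k ≥ 0.830 W/(m·K); max service T ≥ 144 °C; cost ≤ 1.8 $/kg. Survivors: concrete, low-carbon steel.
In SI units:
  concrete: σ_y = 26.10 MPa, ρ = 2467 kg/m³
  low-carbon steel: σ_y = 256.0 MPa, ρ = 7800 kg/m³
  low-carbon steel: M = 5.17×10⁻³
  concrete: M = 3.57×10⁻³
The maximum is for low-carbon steel.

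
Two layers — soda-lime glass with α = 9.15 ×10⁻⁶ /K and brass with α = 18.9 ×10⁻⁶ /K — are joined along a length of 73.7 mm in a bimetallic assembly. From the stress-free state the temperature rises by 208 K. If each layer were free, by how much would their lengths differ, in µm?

Δα = |9.15 − 18.9|×10⁻⁶/K = 9.75×10⁻⁶/K.
ΔL_mismatch = Δα·L·ΔT = 9.75×10⁻⁶ × 73.7 mm × 208.0 K = 149 µm.

149 µm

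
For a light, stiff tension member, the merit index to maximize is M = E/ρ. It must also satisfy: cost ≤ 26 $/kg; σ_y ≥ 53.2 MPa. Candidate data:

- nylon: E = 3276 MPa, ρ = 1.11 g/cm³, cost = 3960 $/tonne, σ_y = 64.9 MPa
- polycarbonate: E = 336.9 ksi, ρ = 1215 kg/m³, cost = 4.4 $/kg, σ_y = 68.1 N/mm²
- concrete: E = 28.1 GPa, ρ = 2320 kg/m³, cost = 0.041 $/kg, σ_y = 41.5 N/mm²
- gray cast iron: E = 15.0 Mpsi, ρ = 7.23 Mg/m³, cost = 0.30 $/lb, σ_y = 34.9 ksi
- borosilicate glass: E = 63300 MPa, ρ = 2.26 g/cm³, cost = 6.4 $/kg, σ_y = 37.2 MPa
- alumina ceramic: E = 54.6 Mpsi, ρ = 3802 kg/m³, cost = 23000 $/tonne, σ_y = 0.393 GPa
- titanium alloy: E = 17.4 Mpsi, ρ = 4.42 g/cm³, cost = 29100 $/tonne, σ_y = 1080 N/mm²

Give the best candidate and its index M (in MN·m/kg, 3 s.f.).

alumina ceramic, M = 99.0 MN·m/kg

Screen on constraints: cost ≤ 26 $/kg; σ_y ≥ 53.2 MPa. Survivors: nylon, polycarbonate, gray cast iron, alumina ceramic.
Convert each candidate to consistent units, then evaluate M:
  nylon: E = 3.276 GPa, ρ = 1110 kg/m³
  polycarbonate: E = 2.323 GPa, ρ = 1215 kg/m³
  gray cast iron: E = 103.4 GPa, ρ = 7230 kg/m³
  alumina ceramic: E = 376.5 GPa, ρ = 3802 kg/m³
  alumina ceramic: M = 99.0 MN·m/kg
  gray cast iron: M = 14.3 MN·m/kg
  nylon: M = 2.95 MN·m/kg
  polycarbonate: M = 1.91 MN·m/kg
Highest index: alumina ceramic.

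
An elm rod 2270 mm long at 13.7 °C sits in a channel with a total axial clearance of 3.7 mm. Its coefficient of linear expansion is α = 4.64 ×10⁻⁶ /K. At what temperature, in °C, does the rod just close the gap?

365 °C

α·L₀·ΔT = 3.7 mm ⇒ ΔT = 3.7 / (4.64×10⁻⁶ × 2270.0) = 351.3 K.
T = 13.7 + 351.3 = 365.0 °C.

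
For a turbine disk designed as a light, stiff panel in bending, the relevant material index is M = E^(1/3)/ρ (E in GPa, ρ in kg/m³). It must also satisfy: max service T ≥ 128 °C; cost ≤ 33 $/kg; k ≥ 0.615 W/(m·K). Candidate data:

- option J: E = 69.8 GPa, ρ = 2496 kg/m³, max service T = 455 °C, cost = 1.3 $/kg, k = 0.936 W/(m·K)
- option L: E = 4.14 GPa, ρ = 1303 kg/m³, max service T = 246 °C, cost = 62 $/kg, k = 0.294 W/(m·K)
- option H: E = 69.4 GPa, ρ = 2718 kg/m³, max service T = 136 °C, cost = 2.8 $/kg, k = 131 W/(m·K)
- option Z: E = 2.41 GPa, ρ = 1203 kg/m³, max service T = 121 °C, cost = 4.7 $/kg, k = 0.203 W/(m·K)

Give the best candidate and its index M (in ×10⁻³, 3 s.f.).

option J, M = 1.65×10⁻³

Screen on constraints: max service T ≥ 128 °C; cost ≤ 33 $/kg; k ≥ 0.615 W/(m·K). Survivors: option J, option H.
Computing M directly (units already consistent):
  option J: M = 1.65×10⁻³
  option H: M = 1.51×10⁻³
Option J ranks first.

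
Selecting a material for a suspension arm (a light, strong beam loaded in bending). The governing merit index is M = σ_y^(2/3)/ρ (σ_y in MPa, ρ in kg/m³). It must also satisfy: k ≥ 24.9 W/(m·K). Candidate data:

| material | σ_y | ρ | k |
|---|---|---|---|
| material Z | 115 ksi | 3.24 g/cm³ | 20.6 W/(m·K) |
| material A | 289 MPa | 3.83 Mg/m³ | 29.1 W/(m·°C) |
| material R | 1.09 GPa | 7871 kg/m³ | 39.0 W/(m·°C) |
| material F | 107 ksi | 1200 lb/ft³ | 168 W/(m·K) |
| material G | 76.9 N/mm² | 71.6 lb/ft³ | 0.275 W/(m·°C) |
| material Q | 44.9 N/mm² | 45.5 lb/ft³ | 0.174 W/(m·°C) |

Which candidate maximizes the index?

Screen on constraints: k ≥ 24.9 W/(m·K). Survivors: material A, material R, material F.
In SI units:
  material A: σ_y = 289.0 MPa, ρ = 3830 kg/m³
  material R: σ_y = 1090 MPa, ρ = 7871 kg/m³
  material F: σ_y = 737.7 MPa, ρ = 19220 kg/m³
  material R: M = 13.5×10⁻³
  material A: M = 11.4×10⁻³
  material F: M = 4.25×10⁻³
Material R has the largest M.

material R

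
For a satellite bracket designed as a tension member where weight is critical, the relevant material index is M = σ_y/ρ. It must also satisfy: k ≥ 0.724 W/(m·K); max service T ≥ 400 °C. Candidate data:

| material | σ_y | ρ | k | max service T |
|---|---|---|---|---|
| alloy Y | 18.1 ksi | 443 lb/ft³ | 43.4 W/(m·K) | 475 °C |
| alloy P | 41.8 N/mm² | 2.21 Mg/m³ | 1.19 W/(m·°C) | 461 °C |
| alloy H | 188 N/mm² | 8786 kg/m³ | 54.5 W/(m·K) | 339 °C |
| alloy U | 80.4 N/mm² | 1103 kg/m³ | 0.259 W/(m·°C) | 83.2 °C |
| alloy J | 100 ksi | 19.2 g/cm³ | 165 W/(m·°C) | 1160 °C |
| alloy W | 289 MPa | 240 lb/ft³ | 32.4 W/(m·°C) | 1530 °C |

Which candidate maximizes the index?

alloy W

Screen on constraints: k ≥ 0.724 W/(m·K); max service T ≥ 400 °C. Survivors: alloy Y, alloy P, alloy J, alloy W.
Putting every candidate on a common basis:
  alloy Y: σ_y = 124.8 MPa, ρ = 7096 kg/m³
  alloy P: σ_y = 41.80 MPa, ρ = 2210 kg/m³
  alloy J: σ_y = 689.5 MPa, ρ = 19200 kg/m³
  alloy W: σ_y = 289.0 MPa, ρ = 3844 kg/m³
  alloy W: M = 75.2 kN·m/kg
  alloy J: M = 35.9 kN·m/kg
  alloy P: M = 18.9 kN·m/kg
  alloy Y: M = 17.6 kN·m/kg
Alloy W has the largest M.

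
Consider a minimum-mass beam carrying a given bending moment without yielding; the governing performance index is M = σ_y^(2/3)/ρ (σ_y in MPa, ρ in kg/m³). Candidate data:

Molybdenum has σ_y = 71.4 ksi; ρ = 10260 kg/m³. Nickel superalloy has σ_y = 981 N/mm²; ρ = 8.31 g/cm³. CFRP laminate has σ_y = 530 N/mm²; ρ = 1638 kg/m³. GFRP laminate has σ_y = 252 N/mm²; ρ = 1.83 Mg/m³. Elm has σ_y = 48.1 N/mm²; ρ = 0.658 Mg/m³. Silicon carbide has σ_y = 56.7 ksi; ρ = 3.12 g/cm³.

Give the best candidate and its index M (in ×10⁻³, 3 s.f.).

CFRP laminate, M = 40.0×10⁻³

Convert each candidate to consistent units, then evaluate M:
  molybdenum: σ_y = 492.3 MPa, ρ = 10260 kg/m³
  nickel superalloy: σ_y = 981.0 MPa, ρ = 8310 kg/m³
  CFRP laminate: σ_y = 530.0 MPa, ρ = 1638 kg/m³
  GFRP laminate: σ_y = 252.0 MPa, ρ = 1830 kg/m³
  elm: σ_y = 48.10 MPa, ρ = 658.0 kg/m³
  silicon carbide: σ_y = 390.9 MPa, ρ = 3120 kg/m³
  CFRP laminate: M = 40.0×10⁻³
  GFRP laminate: M = 21.8×10⁻³
  elm: M = 20.1×10⁻³
  silicon carbide: M = 17.1×10⁻³
  nickel superalloy: M = 11.9×10⁻³
  molybdenum: M = 6.08×10⁻³
CFRP laminate has the largest M.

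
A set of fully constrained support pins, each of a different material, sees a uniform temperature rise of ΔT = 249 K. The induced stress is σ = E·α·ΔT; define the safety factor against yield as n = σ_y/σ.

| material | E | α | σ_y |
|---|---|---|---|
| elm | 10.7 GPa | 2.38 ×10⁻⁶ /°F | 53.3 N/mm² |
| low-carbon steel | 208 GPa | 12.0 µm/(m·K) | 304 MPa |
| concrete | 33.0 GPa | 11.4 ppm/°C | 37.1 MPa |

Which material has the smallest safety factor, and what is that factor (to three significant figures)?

concrete, n = 0.396

In consistent units (E in GPa, α in ×10⁻⁶/K, σ_y in MPa):
  elm: E = 10.70, α = 4.28, σ_y = 53.30 → σ = 11.4 MPa, n = 4.67
  low-carbon steel: E = 208.0, α = 12.0, σ_y = 304.0 → σ = 622 MPa, n = 0.489
  concrete: E = 33.00, α = 11.4, σ_y = 37.10 → σ = 93.7 MPa, n = 0.396
The minimum is concrete at n = 0.396.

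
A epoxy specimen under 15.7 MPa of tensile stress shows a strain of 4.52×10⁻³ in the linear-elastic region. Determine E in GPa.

3.47 GPa

E = σ/ε = 15.7 MPa / 4.52×10⁻³ = 3473 MPa = 3.47 GPa.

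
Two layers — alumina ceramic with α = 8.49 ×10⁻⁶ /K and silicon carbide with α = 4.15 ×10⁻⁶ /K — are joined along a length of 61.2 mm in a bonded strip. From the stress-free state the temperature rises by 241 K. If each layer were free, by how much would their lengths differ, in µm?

Δα = |8.49 − 4.15|×10⁻⁶/K = 4.34×10⁻⁶/K.
ΔL_mismatch = Δα·L·ΔT = 4.34×10⁻⁶ × 61.2 mm × 241.0 K = 64.0 µm.

64.0 µm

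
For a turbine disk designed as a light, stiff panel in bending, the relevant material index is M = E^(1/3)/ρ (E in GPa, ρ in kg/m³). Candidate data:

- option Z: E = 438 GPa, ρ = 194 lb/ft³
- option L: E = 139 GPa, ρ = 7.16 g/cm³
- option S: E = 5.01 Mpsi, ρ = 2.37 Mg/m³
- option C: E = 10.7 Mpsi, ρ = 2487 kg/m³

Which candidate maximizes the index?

option Z

Normalizing units and computing the index:
  option Z: E = 438.0 GPa, ρ = 3108 kg/m³
  option L: E = 139.0 GPa, ρ = 7160 kg/m³
  option S: E = 34.54 GPa, ρ = 2370 kg/m³
  option C: E = 73.77 GPa, ρ = 2487 kg/m³
  option Z: M = 2.44×10⁻³
  option C: M = 1.69×10⁻³
  option S: M = 1.37×10⁻³
  option L: M = 0.723×10⁻³
Highest index: option Z.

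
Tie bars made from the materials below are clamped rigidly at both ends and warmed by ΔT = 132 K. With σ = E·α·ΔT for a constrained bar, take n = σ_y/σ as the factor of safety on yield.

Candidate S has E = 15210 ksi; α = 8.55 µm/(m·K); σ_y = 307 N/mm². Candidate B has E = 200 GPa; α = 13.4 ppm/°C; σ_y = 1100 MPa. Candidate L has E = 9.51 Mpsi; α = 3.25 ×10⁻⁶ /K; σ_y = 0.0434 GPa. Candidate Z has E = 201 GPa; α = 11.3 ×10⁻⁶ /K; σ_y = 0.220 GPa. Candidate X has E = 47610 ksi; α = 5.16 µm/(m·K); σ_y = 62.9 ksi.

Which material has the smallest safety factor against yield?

candidate Z

With everything in SI (GPa, ×10⁻⁶/K, MPa):
  candidate S: E = 104.9, α = 8.55, σ_y = 307.0 → σ = 118 MPa, n = 2.59
  candidate B: E = 200.0, α = 13.4, σ_y = 1100 → σ = 354 MPa, n = 3.11
  candidate L: E = 65.57, α = 3.25, σ_y = 43.40 → σ = 28.1 MPa, n = 1.54
  candidate Z: E = 201.0, α = 11.3, σ_y = 220.0 → σ = 300 MPa, n = 0.734
  candidate X: E = 328.3, α = 5.16, σ_y = 433.7 → σ = 224 MPa, n = 1.94
Smallest n: candidate Z with n = 0.734.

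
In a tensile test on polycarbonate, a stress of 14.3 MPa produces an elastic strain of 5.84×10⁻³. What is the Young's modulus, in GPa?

2.45 GPa

E = σ/ε = 14.3 MPa / 5.84×10⁻³ = 2449 MPa = 2.45 GPa.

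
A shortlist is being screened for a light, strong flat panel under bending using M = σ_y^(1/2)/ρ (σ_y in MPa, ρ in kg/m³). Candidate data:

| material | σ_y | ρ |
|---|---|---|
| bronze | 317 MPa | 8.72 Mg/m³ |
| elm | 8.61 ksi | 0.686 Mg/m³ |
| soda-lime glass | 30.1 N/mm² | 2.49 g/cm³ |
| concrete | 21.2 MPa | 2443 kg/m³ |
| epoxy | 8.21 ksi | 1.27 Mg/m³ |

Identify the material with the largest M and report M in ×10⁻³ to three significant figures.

elm, M = 11.2×10⁻³

Putting every candidate on a common basis:
  bronze: σ_y = 317.0 MPa, ρ = 8720 kg/m³
  elm: σ_y = 59.36 MPa, ρ = 686.0 kg/m³
  soda-lime glass: σ_y = 30.10 MPa, ρ = 2490 kg/m³
  concrete: σ_y = 21.20 MPa, ρ = 2443 kg/m³
  epoxy: σ_y = 56.61 MPa, ρ = 1270 kg/m³
  elm: M = 11.2×10⁻³
  epoxy: M = 5.92×10⁻³
  soda-lime glass: M = 2.20×10⁻³
  bronze: M = 2.04×10⁻³
  concrete: M = 1.88×10⁻³
Elm has the largest M.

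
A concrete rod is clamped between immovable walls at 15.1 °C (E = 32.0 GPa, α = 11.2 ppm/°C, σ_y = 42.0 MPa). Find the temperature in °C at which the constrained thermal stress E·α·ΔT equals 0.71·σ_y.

E·α·ΔT = 29.82 MPa ⇒ ΔT = 29.82 / (32.00×10³ × 11.2×10⁻⁶) = 83.20 K.
T = 15.1 + 83.20 = 98.30 °C.

98.3 °C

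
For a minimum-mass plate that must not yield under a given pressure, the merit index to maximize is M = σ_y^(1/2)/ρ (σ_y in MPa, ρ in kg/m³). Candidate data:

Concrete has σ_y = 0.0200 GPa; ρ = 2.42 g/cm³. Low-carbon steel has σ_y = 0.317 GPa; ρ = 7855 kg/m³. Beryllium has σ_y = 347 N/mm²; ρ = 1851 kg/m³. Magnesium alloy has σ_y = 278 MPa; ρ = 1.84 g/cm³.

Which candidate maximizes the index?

Convert each candidate to consistent units, then evaluate M:
  concrete: σ_y = 20.00 MPa, ρ = 2420 kg/m³
  low-carbon steel: σ_y = 317.0 MPa, ρ = 7855 kg/m³
  beryllium: σ_y = 347.0 MPa, ρ = 1851 kg/m³
  magnesium alloy: σ_y = 278.0 MPa, ρ = 1840 kg/m³
  beryllium: M = 10.1×10⁻³
  magnesium alloy: M = 9.06×10⁻³
  low-carbon steel: M = 2.27×10⁻³
  concrete: M = 1.85×10⁻³
The maximum is for beryllium.

beryllium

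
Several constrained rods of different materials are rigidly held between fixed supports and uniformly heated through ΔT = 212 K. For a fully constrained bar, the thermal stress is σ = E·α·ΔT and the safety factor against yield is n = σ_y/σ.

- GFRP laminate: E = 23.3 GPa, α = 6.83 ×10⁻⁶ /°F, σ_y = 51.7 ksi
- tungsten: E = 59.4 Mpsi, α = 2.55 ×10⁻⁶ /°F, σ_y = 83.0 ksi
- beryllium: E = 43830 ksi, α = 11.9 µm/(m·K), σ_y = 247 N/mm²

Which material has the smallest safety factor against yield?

beryllium

Converting E to GPa, α to ×10⁻⁶/K, σ_y to MPa, then σ and n for each:
  GFRP laminate: E = 23.30, α = 12.3, σ_y = 356.5 → σ = 60.7 MPa, n = 5.87
  tungsten: E = 409.5, α = 4.59, σ_y = 572.3 → σ = 399 MPa, n = 1.44
  beryllium: E = 302.2, α = 11.9, σ_y = 247.0 → σ = 762 MPa, n = 0.324
Beryllium has the lowest safety factor, n = 0.324.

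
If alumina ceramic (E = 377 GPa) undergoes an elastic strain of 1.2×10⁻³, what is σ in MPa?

σ = E·ε = 377000 MPa × 1.2×10⁻³ = 452 MPa.

452 MPa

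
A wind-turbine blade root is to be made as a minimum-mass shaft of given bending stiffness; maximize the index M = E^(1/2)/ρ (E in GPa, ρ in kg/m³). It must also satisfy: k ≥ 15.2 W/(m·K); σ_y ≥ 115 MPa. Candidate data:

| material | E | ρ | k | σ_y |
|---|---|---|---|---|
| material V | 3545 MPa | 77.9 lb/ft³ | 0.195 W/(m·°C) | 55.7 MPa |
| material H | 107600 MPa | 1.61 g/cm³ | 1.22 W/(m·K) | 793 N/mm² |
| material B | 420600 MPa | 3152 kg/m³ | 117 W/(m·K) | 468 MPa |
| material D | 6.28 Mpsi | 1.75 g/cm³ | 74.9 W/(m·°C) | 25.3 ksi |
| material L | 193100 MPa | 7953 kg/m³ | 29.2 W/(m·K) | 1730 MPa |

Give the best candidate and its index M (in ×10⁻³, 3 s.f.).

material B, M = 6.51×10⁻³

Screen on constraints: k ≥ 15.2 W/(m·K); σ_y ≥ 115 MPa. Survivors: material B, material D, material L.
After converting to SI:
  material B: E = 420.6 GPa, ρ = 3152 kg/m³
  material D: E = 43.30 GPa, ρ = 1750 kg/m³
  material L: E = 193.1 GPa, ρ = 7953 kg/m³
  material B: M = 6.51×10⁻³
  material D: M = 3.76×10⁻³
  material L: M = 1.75×10⁻³
Highest index: material B.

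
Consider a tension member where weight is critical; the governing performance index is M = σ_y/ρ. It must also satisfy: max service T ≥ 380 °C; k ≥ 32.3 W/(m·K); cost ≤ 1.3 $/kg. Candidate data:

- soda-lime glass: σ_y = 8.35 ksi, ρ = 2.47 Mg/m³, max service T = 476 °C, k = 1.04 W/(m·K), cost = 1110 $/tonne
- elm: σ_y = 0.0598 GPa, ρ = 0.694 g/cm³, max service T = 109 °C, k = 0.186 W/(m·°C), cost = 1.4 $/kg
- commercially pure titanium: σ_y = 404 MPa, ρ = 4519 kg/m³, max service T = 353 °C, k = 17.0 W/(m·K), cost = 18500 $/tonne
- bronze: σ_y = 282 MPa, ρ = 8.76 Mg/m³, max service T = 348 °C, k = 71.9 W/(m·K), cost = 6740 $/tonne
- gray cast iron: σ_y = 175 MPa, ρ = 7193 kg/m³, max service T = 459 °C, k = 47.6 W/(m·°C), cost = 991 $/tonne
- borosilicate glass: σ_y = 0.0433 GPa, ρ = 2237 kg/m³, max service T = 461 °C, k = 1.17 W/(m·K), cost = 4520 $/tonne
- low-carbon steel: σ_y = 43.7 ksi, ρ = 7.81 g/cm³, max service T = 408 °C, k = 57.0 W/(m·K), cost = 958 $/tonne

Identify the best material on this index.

low-carbon steel

Screen on constraints: max service T ≥ 380 °C; k ≥ 32.3 W/(m·K); cost ≤ 1.3 $/kg. Survivors: gray cast iron, low-carbon steel.
Convert each candidate to consistent units, then evaluate M:
  gray cast iron: σ_y = 175.0 MPa, ρ = 7193 kg/m³
  low-carbon steel: σ_y = 301.3 MPa, ρ = 7810 kg/m³
  low-carbon steel: M = 38.6 kN·m/kg
  gray cast iron: M = 24.3 kN·m/kg
The maximum is for low-carbon steel.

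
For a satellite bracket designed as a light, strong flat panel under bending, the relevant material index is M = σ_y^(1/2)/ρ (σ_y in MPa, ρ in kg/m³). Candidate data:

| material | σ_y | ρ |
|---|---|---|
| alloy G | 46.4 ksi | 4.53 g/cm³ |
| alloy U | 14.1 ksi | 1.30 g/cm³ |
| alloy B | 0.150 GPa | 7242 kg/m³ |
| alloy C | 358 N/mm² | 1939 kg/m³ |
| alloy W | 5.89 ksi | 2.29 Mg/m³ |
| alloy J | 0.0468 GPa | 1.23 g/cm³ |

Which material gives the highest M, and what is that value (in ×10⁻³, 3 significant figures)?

Convert each candidate to consistent units, then evaluate M:
  alloy G: σ_y = 319.9 MPa, ρ = 4530 kg/m³
  alloy U: σ_y = 97.22 MPa, ρ = 1300 kg/m³
  alloy B: σ_y = 150.0 MPa, ρ = 7242 kg/m³
  alloy C: σ_y = 358.0 MPa, ρ = 1939 kg/m³
  alloy W: σ_y = 40.61 MPa, ρ = 2290 kg/m³
  alloy J: σ_y = 46.80 MPa, ρ = 1230 kg/m³
  alloy C: M = 9.76×10⁻³
  alloy U: M = 7.58×10⁻³
  alloy J: M = 5.56×10⁻³
  alloy G: M = 3.95×10⁻³
  alloy W: M = 2.78×10⁻³
  alloy B: M = 1.69×10⁻³
Alloy C ranks first.

alloy C, M = 9.76×10⁻³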